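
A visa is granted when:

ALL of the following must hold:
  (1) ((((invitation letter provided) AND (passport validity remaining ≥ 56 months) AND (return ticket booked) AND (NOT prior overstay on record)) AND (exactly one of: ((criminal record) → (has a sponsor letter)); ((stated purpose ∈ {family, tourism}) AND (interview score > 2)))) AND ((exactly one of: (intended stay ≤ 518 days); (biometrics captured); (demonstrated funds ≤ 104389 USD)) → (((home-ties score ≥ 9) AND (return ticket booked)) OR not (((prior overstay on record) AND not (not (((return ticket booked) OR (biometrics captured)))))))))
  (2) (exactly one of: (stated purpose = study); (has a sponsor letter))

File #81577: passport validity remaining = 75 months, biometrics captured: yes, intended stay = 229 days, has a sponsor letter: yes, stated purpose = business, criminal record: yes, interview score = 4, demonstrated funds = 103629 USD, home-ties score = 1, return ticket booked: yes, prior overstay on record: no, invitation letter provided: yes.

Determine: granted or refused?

Atomic conditions:
  invitation letter provided: yes → true
  passport validity remaining ≥ 56 months: 75 ≥ 56 is true
  return ticket booked: yes → true
  NOT prior overstay on record: no → true
  criminal record: yes → true
  has a sponsor letter: yes → true
  stated purpose ∈ {family, tourism}: business is not in the set → false
  interview score > 2: 4 > 2 is true
  intended stay ≤ 518 days: 229 ≤ 518 is true
  biometrics captured: yes → true
  demonstrated funds ≤ 104389 USD: 103629 ≤ 104389 is true
  home-ties score ≥ 9: 1 ≥ 9 is false
  prior overstay on record: no → false
  stated purpose = study: business == study is false
Combine:
[1.1.1] true AND true AND true AND true = true
[1.1.2.1] true → true = true
[1.1.2.2] false AND true = false
[1.1.2] exactly-one(true, false) = true
[1.1] true AND true = true
[1.2.1] exactly-one(true, true, true) = false
[1.2.2.1] false AND true = false
[1.2.2.2.1.2.1.1] true OR true = true
[1.2.2.2.1.2.1] NOT true = false
[1.2.2.2.1.2] NOT false = true
[1.2.2.2.1] false AND true = false
[1.2.2.2] NOT false = true
[1.2.2] false OR true = true
[1.2] false → true (antecedent false ⇒ implication holds) = true
[1] true AND true = true
[2] exactly-one(false, true) = true
[root] true AND true = true
Overall: true → granted

Granted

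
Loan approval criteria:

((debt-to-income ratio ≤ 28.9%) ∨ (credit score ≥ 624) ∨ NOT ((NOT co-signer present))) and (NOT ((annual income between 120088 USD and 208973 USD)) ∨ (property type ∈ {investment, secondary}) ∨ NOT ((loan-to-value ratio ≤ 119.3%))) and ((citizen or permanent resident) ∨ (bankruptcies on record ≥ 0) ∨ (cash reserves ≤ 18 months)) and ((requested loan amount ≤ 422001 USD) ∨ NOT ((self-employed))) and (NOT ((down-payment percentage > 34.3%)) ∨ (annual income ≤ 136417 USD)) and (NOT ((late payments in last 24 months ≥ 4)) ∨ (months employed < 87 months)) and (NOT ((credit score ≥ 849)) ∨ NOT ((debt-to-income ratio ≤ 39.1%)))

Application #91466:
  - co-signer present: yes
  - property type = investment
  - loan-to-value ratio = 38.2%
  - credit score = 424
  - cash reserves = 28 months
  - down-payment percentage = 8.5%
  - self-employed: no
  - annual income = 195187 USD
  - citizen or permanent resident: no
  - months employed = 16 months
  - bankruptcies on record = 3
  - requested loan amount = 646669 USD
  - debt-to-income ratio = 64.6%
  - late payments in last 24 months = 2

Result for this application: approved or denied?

Atomic conditions:
  debt-to-income ratio ≤ 28.9%: 64.6 ≤ 28.9 is false
  credit score ≥ 624: 424 ≥ 624 is false
  NOT co-signer present: yes → false
  annual income between 120088 USD and 208973 USD: 195187 in [120088, 208973] is true
  property type ∈ {investment, secondary}: investment is in the set → true
  loan-to-value ratio ≤ 119.3%: 38.2 ≤ 119.3 is true
  citizen or permanent resident: no → false
  bankruptcies on record ≥ 0: 3 ≥ 0 is true
  cash reserves ≤ 18 months: 28 ≤ 18 is false
  requested loan amount ≤ 422001 USD: 646669 ≤ 422001 is false
  self-employed: no → false
  down-payment percentage > 34.3%: 8.5 > 34.3 is false
  annual income ≤ 136417 USD: 195187 ≤ 136417 is false
  late payments in last 24 months ≥ 4: 2 ≥ 4 is false
  months employed < 87 months: 16 < 87 is true
  credit score ≥ 849: 424 ≥ 849 is false
  debt-to-income ratio ≤ 39.1%: 64.6 ≤ 39.1 is false
Combine:
[1.3] NOT false = true
[1] false OR false OR true = true
[2.1] NOT true = false
[2.3] NOT true = false
[2] false OR true OR false = true
[3] false OR true OR false = true
[4.2] NOT false = true
[4] false OR true = true
[5.1] NOT false = true
[5] true OR false = true
[6.1] NOT false = true
[6] true OR true = true
[7.1] NOT false = true
[7.2] NOT false = true
[7] true OR true = true
[root] true AND true AND true AND true AND true AND true AND true = true
Overall: true → approved

Approved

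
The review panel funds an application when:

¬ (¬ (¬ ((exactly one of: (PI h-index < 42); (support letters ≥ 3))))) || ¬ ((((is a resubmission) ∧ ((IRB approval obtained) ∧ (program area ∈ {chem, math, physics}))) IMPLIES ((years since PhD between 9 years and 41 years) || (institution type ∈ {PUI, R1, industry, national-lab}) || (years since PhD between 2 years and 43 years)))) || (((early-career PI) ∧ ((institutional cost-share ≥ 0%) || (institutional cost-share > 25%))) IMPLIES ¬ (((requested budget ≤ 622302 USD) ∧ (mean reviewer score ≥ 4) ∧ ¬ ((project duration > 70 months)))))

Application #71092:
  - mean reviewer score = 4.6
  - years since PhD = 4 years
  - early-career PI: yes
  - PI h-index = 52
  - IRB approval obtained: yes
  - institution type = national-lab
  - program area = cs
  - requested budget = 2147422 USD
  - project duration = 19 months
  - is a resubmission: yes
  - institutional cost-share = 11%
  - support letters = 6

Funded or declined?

Funded

Atomic conditions:
  PI h-index < 42: 52 < 42 is false
  support letters ≥ 3: 6 ≥ 3 is true
  is a resubmission: yes → true
  IRB approval obtained: yes → true
  program area ∈ {chem, math, physics}: cs is not in the set → false
  years since PhD between 9 years and 41 years: 4 in [9, 41] is false
  institution type ∈ {PUI, R1, industry, national-lab}: national-lab is in the set → true
  years since PhD between 2 years and 43 years: 4 in [2, 43] is true
  early-career PI: yes → true
  institutional cost-share ≥ 0%: 11 ≥ 0 is true
  institutional cost-share > 25%: 11 > 25 is false
  requested budget ≤ 622302 USD: 2147422 ≤ 622302 is false
  mean reviewer score ≥ 4: 4.6 ≥ 4 is true
  project duration > 70 months: 19 > 70 is false
Combine:
[1.1.1.1] exactly-one(false, true) = true
[1.1.1] NOT true = false
[1.1] NOT false = true
[1] NOT true = false
[2.1.1.2] true AND false = false
[2.1.1] true AND false = false
[2.1.2] false OR true OR true = true
[2.1] false → true (antecedent false ⇒ implication holds) = true
[2] NOT true = false
[3.1.2] true OR false = true
[3.1] true AND true = true
[3.2.1.3] NOT false = true
[3.2.1] false AND true AND true = false
[3.2] NOT false = true
[3] true → true = true
[root] false OR false OR true = true
Overall: true → funded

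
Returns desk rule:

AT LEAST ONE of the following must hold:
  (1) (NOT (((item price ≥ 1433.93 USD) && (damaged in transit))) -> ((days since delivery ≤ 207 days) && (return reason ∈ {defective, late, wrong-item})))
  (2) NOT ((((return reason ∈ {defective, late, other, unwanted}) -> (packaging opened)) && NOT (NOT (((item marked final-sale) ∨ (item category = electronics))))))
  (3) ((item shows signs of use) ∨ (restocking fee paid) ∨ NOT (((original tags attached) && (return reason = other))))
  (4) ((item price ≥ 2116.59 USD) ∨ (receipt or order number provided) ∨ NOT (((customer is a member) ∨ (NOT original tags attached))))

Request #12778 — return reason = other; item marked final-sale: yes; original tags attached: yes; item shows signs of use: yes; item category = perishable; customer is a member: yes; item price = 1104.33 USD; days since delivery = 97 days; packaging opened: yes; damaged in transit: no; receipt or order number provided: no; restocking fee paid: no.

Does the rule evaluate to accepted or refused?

Accepted

Atomic conditions:
  item price ≥ 1433.93 USD: 1104.33 ≥ 1433.93 is false
  damaged in transit: no → false
  days since delivery ≤ 207 days: 97 ≤ 207 is true
  return reason ∈ {defective, late, wrong-item}: other is not in the set → false
  return reason ∈ {defective, late, other, unwanted}: other is in the set → true
  packaging opened: yes → true
  item marked final-sale: yes → true
  item category = electronics: perishable == electronics is false
  item shows signs of use: yes → true
  restocking fee paid: no → false
  original tags attached: yes → true
  return reason = other: other == other is true
  item price ≥ 2116.59 USD: 1104.33 ≥ 2116.59 is false
  receipt or order number provided: no → false
  customer is a member: yes → true
  NOT original tags attached: yes → false
Combine:
[1.1.1] false AND false = false
[1.1] NOT false = true
[1.2] true AND false = false
[1] true → false = false
[2.1.1] true → true = true
[2.1.2.1.1] true OR false = true
[2.1.2.1] NOT true = false
[2.1.2] NOT false = true
[2.1] true AND true = true
[2] NOT true = false
[3.3.1] true AND true = true
[3.3] NOT true = false
[3] true OR false OR false = true
[4.3.1] true OR false = true
[4.3] NOT true = false
[4] false OR false OR false = false
[root] false OR false OR true OR false = true
Overall: true → accepted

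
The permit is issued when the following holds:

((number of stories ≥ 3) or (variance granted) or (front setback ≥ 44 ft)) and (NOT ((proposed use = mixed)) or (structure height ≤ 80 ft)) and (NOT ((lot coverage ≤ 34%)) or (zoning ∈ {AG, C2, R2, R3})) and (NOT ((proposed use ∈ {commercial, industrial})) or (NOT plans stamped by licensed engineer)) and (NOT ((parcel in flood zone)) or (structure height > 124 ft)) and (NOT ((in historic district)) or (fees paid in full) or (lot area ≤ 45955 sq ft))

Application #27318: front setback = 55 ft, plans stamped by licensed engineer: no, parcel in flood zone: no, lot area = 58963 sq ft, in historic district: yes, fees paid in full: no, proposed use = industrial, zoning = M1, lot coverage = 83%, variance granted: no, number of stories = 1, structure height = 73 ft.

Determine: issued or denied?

Denied

Atomic conditions:
  number of stories ≥ 3: 1 ≥ 3 is false
  variance granted: no → false
  front setback ≥ 44 ft: 55 ≥ 44 is true
  proposed use = mixed: industrial == mixed is false
  structure height ≤ 80 ft: 73 ≤ 80 is true
  lot coverage ≤ 34%: 83 ≤ 34 is false
  zoning ∈ {AG, C2, R2, R3}: M1 is not in the set → false
  proposed use ∈ {commercial, industrial}: industrial is in the set → true
  NOT plans stamped by licensed engineer: no → true
  parcel in flood zone: no → false
  structure height > 124 ft: 73 > 124 is false
  in historic district: yes → true
  fees paid in full: no → false
  lot area ≤ 45955 sq ft: 58963 ≤ 45955 is false
Combine:
[1] false OR false OR true = true
[2.1] NOT false = true
[2] true OR true = true
[3.1] NOT false = true
[3] true OR false = true
[4.1] NOT true = false
[4] false OR true = true
[5.1] NOT false = true
[5] true OR false = true
[6.1] NOT true = false
[6] false OR false OR false = false
[root] true AND true AND true AND true AND true AND false = false
Overall: false → denied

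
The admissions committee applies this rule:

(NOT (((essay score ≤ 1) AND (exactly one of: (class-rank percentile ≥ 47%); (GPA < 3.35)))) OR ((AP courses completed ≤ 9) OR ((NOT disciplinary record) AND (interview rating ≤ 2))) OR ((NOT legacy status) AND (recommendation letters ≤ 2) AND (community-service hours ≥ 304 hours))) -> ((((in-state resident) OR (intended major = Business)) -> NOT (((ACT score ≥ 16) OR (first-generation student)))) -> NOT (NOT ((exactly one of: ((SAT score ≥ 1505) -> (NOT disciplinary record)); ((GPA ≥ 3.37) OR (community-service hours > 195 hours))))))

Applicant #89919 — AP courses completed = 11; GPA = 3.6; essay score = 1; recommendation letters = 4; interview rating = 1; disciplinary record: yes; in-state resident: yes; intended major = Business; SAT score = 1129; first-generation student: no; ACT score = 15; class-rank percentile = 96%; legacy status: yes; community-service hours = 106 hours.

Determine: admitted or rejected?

Admitted

Atomic conditions:
  essay score ≤ 1: 1 ≤ 1 is true
  class-rank percentile ≥ 47%: 96 ≥ 47 is true
  GPA < 3.35: 3.6 < 3.35 is false
  AP courses completed ≤ 9: 11 ≤ 9 is false
  NOT disciplinary record: yes → false
  interview rating ≤ 2: 1 ≤ 2 is true
  NOT legacy status: yes → false
  recommendation letters ≤ 2: 4 ≤ 2 is false
  community-service hours ≥ 304 hours: 106 ≥ 304 is false
  in-state resident: yes → true
  intended major = Business: Business == Business is true
  ACT score ≥ 16: 15 ≥ 16 is false
  first-generation student: no → false
  SAT score ≥ 1505: 1129 ≥ 1505 is false
  GPA ≥ 3.37: 3.6 ≥ 3.37 is true
  community-service hours > 195 hours: 106 > 195 is false
Combine:
[1.1.1.2] exactly-one(true, false) = true
[1.1.1] true AND true = true
[1.1] NOT true = false
[1.2.2] false AND true = false
[1.2] false OR false = false
[1.3] false AND false AND false = false
[1] false OR false OR false = false
[2.1.1] true OR true = true
[2.1.2.1] false OR false = false
[2.1.2] NOT false = true
[2.1] true → true = true
[2.2.1.1.1] false → false (antecedent false ⇒ implication holds) = true
[2.2.1.1.2] true OR false = true
[2.2.1.1] exactly-one(true, true) = false
[2.2.1] NOT false = true
[2.2] NOT true = false
[2] true → false = false
[root] false → false (antecedent false ⇒ implication holds) = true
Overall: true → admitted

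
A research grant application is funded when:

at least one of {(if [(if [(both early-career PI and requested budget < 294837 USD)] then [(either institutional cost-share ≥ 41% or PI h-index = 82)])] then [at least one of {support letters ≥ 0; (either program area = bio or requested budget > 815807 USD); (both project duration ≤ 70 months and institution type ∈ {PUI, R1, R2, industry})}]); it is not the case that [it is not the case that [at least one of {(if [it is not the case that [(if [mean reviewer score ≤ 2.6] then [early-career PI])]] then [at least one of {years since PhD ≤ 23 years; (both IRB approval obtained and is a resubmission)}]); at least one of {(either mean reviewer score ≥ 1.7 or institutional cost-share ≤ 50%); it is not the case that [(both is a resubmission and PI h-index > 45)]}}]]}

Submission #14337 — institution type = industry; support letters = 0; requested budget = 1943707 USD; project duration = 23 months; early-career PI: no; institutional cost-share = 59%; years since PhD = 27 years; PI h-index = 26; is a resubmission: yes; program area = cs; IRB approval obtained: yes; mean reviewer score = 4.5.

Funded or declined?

Funded

Atomic conditions:
  early-career PI: no → false
  requested budget < 294837 USD: 1943707 < 294837 is false
  institutional cost-share ≥ 41%: 59 ≥ 41 is true
  PI h-index = 82: 26 == 82 is false
  support letters ≥ 0: 0 ≥ 0 is true
  program area = bio: cs == bio is false
  requested budget > 815807 USD: 1943707 > 815807 is true
  project duration ≤ 70 months: 23 ≤ 70 is true
  institution type ∈ {PUI, R1, R2, industry}: industry is in the set → true
  mean reviewer score ≤ 2.6: 4.5 ≤ 2.6 is false
  years since PhD ≤ 23 years: 27 ≤ 23 is false
  IRB approval obtained: yes → true
  is a resubmission: yes → true
  mean reviewer score ≥ 1.7: 4.5 ≥ 1.7 is true
  institutional cost-share ≤ 50%: 59 ≤ 50 is false
  PI h-index > 45: 26 > 45 is false
Combine:
[1.1.1] false AND false = false
[1.1.2] true OR false = true
[1.1] false → true (antecedent false ⇒ implication holds) = true
[1.2.2] false OR true = true
[1.2.3] true AND true = true
[1.2] true OR true OR true = true
[1] true → true = true
[2.1.1.1.1.1] false → false (antecedent false ⇒ implication holds) = true
[2.1.1.1.1] NOT true = false
[2.1.1.1.2.2] true AND true = true
[2.1.1.1.2] false OR true = true
[2.1.1.1] false → true (antecedent false ⇒ implication holds) = true
[2.1.1.2.1] true OR false = true
[2.1.1.2.2.1] true AND false = false
[2.1.1.2.2] NOT false = true
[2.1.1.2] true OR true = true
[2.1.1] true OR true = true
[2.1] NOT true = false
[2] NOT false = true
[root] true OR true = true
Overall: true → funded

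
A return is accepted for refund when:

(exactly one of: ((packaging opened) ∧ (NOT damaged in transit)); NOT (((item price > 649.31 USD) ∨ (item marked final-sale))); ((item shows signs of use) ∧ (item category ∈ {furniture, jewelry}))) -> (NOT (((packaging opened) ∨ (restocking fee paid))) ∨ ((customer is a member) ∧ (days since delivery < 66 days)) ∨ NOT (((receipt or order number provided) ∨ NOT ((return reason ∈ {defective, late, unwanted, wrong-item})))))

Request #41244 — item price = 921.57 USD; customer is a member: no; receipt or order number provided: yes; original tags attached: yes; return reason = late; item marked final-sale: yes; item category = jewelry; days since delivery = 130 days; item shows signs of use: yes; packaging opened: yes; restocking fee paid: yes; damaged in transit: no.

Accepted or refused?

Atomic conditions:
  packaging opened: yes → true
  NOT damaged in transit: no → true
  item price > 649.31 USD: 921.57 > 649.31 is true
  item marked final-sale: yes → true
  item shows signs of use: yes → true
  item category ∈ {furniture, jewelry}: jewelry is in the set → true
  restocking fee paid: yes → true
  customer is a member: no → false
  days since delivery < 66 days: 130 < 66 is false
  receipt or order number provided: yes → true
  return reason ∈ {defective, late, unwanted, wrong-item}: late is in the set → true
Combine:
[1.1] true AND true = true
[1.2.1] true OR true = true
[1.2] NOT true = false
[1.3] true AND true = true
[1] exactly-one(true, false, true) = false
[2.1.1] true OR true = true
[2.1] NOT true = false
[2.2] false AND false = false
[2.3.1.2] NOT true = false
[2.3.1] true OR false = true
[2.3] NOT true = false
[2] false OR false OR false = false
[root] false → false (antecedent false ⇒ implication holds) = true
Overall: true → accepted

Accepted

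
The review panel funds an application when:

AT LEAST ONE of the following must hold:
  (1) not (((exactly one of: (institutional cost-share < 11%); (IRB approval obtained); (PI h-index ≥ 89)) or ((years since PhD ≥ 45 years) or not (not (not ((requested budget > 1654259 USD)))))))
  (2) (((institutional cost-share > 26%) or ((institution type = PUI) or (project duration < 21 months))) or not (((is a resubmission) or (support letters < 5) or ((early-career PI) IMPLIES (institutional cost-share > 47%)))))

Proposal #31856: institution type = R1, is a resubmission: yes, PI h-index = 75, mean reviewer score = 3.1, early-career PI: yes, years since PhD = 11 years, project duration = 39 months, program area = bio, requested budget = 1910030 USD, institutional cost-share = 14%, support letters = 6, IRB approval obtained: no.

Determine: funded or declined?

Funded

Atomic conditions:
  institutional cost-share < 11%: 14 < 11 is false
  IRB approval obtained: no → false
  PI h-index ≥ 89: 75 ≥ 89 is false
  years since PhD ≥ 45 years: 11 ≥ 45 is false
  requested budget > 1654259 USD: 1910030 > 1654259 is true
  institutional cost-share > 26%: 14 > 26 is false
  institution type = PUI: R1 == PUI is false
  project duration < 21 months: 39 < 21 is false
  is a resubmission: yes → true
  support letters < 5: 6 < 5 is false
  early-career PI: yes → true
  institutional cost-share > 47%: 14 > 47 is false
Combine:
[1.1.1] exactly-one(false, false, false) = false
[1.1.2.2.1.1] NOT true = false
[1.1.2.2.1] NOT false = true
[1.1.2.2] NOT true = false
[1.1.2] false OR false = false
[1.1] false OR false = false
[1] NOT false = true
[2.1.2] false OR false = false
[2.1] false OR false = false
[2.2.1.3] true → false = false
[2.2.1] true OR false OR false = true
[2.2] NOT true = false
[2] false OR false = false
[root] true OR false = true
Overall: true → funded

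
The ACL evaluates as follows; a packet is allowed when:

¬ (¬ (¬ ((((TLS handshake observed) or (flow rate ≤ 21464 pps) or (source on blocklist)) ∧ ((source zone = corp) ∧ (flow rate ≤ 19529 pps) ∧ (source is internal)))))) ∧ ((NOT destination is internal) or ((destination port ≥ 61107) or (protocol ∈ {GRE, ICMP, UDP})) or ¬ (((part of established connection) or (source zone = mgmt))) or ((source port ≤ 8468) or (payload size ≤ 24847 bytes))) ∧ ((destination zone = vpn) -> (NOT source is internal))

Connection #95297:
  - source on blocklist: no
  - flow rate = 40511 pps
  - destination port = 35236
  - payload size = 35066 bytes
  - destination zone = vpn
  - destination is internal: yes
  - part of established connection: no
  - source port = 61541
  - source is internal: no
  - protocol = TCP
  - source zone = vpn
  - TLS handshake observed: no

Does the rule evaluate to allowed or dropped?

Atomic conditions:
  TLS handshake observed: no → false
  flow rate ≤ 21464 pps: 40511 ≤ 21464 is false
  source on blocklist: no → false
  source zone = corp: vpn == corp is false
  flow rate ≤ 19529 pps: 40511 ≤ 19529 is false
  source is internal: no → false
  NOT destination is internal: yes → false
  destination port ≥ 61107: 35236 ≥ 61107 is false
  protocol ∈ {GRE, ICMP, UDP}: TCP is not in the set → false
  part of established connection: no → false
  source zone = mgmt: vpn == mgmt is false
  source port ≤ 8468: 61541 ≤ 8468 is false
  payload size ≤ 24847 bytes: 35066 ≤ 24847 is false
  destination zone = vpn: vpn == vpn is true
  NOT source is internal: no → true
Combine:
[1.1.1.1.1] false OR false OR false = false
[1.1.1.1.2] false AND false AND false = false
[1.1.1.1] false AND false = false
[1.1.1] NOT false = true
[1.1] NOT true = false
[1] NOT false = true
[2.2] false OR false = false
[2.3.1] false OR false = false
[2.3] NOT false = true
[2.4] false OR false = false
[2] false OR false OR true OR false = true
[3] true → true = true
[root] true AND true AND true = true
Overall: true → allowed

Allowed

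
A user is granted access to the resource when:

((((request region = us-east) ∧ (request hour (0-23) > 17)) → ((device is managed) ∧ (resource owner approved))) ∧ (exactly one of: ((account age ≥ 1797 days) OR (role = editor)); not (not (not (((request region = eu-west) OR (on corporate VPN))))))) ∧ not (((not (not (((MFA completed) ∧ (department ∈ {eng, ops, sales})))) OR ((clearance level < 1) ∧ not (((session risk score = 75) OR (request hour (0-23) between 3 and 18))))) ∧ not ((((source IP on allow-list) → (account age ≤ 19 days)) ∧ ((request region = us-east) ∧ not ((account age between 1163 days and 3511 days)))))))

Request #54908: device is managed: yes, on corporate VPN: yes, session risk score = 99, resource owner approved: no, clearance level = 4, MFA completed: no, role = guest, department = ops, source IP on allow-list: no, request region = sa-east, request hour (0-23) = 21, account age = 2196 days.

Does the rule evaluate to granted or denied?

Atomic conditions:
  request region = us-east: sa-east == us-east is false
  request hour (0-23) > 17: 21 > 17 is true
  device is managed: yes → true
  resource owner approved: no → false
  account age ≥ 1797 days: 2196 ≥ 1797 is true
  role = editor: guest == editor is false
  request region = eu-west: sa-east == eu-west is false
  on corporate VPN: yes → true
  MFA completed: no → false
  department ∈ {eng, ops, sales}: ops is in the set → true
  clearance level < 1: 4 < 1 is false
  session risk score = 75: 99 == 75 is false
  request hour (0-23) between 3 and 18: 21 in [3, 18] is false
  source IP on allow-list: no → false
  account age ≤ 19 days: 2196 ≤ 19 is false
  account age between 1163 days and 3511 days: 2196 in [1163, 3511] is true
Combine:
[1.1.1] false AND true = false
[1.1.2] true AND false = false
[1.1] false → false (antecedent false ⇒ implication holds) = true
[1.2.1] true OR false = true
[1.2.2.1.1.1] false OR true = true
[1.2.2.1.1] NOT true = false
[1.2.2.1] NOT false = true
[1.2.2] NOT true = false
[1.2] exactly-one(true, false) = true
[1] true AND true = true
[2.1.1.1.1.1] false AND true = false
[2.1.1.1.1] NOT false = true
[2.1.1.1] NOT true = false
[2.1.1.2.2.1] false OR false = false
[2.1.1.2.2] NOT false = true
[2.1.1.2] false AND true = false
[2.1.1] false OR false = false
[2.1.2.1.1] false → false (antecedent false ⇒ implication holds) = true
[2.1.2.1.2.2] NOT true = false
[2.1.2.1.2] false AND false = false
[2.1.2.1] true AND false = false
[2.1.2] NOT false = true
[2.1] false AND true = false
[2] NOT false = true
[root] true AND true = true
Overall: true → granted

Granted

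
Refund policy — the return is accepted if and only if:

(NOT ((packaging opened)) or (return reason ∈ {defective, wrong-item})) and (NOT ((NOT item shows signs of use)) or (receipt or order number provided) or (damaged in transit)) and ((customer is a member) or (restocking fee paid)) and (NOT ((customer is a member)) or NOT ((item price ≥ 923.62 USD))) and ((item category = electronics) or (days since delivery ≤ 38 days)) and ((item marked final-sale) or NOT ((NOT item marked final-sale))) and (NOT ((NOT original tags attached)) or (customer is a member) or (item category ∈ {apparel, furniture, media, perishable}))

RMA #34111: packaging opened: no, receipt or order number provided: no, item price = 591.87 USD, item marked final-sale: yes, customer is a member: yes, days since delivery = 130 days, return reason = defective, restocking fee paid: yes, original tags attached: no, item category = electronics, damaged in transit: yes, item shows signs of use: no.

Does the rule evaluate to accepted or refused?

Atomic conditions:
  packaging opened: no → false
  return reason ∈ {defective, wrong-item}: defective is in the set → true
  NOT item shows signs of use: no → true
  receipt or order number provided: no → false
  damaged in transit: yes → true
  customer is a member: yes → true
  restocking fee paid: yes → true
  item price ≥ 923.62 USD: 591.87 ≥ 923.62 is false
  item category = electronics: electronics == electronics is true
  days since delivery ≤ 38 days: 130 ≤ 38 is false
  item marked final-sale: yes → true
  NOT item marked final-sale: yes → false
  NOT original tags attached: no → true
  item category ∈ {apparel, furniture, media, perishable}: electronics is not in the set → false
Combine:
[1.1] NOT false = true
[1] true OR true = true
[2.1] NOT true = false
[2] false OR false OR true = true
[3] true OR true = true
[4.1] NOT true = false
[4.2] NOT false = true
[4] false OR true = true
[5] true OR false = true
[6.2] NOT false = true
[6] true OR true = true
[7.1] NOT true = false
[7] false OR true OR false = true
[root] true AND true AND true AND true AND true AND true AND true = true
Overall: true → accepted

Accepted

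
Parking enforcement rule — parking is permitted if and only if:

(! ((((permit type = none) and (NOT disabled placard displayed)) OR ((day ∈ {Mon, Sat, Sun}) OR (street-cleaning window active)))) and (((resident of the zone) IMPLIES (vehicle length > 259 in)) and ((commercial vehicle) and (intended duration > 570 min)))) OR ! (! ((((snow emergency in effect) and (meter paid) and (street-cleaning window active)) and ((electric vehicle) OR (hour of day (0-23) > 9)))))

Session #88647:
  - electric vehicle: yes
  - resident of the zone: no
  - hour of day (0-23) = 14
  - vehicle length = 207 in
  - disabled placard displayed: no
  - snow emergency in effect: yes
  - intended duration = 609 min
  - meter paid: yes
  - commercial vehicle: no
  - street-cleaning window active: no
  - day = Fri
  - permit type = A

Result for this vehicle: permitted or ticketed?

Atomic conditions:
  permit type = none: A == none is false
  NOT disabled placard displayed: no → true
  day ∈ {Mon, Sat, Sun}: Fri is not in the set → false
  street-cleaning window active: no → false
  resident of the zone: no → false
  vehicle length > 259 in: 207 > 259 is false
  commercial vehicle: no → false
  intended duration > 570 min: 609 > 570 is true
  snow emergency in effect: yes → true
  meter paid: yes → true
  electric vehicle: yes → true
  hour of day (0-23) > 9: 14 > 9 is true
Combine:
[1.1.1.1] false AND true = false
[1.1.1.2] false OR false = false
[1.1.1] false OR false = false
[1.1] NOT false = true
[1.2.1] false → false (antecedent false ⇒ implication holds) = true
[1.2.2] false AND true = false
[1.2] true AND false = false
[1] true AND false = false
[2.1.1.1] true AND true AND false = false
[2.1.1.2] true OR true = true
[2.1.1] false AND true = false
[2.1] NOT false = true
[2] NOT true = false
[root] false OR false = false
Overall: false → ticketed

Ticketed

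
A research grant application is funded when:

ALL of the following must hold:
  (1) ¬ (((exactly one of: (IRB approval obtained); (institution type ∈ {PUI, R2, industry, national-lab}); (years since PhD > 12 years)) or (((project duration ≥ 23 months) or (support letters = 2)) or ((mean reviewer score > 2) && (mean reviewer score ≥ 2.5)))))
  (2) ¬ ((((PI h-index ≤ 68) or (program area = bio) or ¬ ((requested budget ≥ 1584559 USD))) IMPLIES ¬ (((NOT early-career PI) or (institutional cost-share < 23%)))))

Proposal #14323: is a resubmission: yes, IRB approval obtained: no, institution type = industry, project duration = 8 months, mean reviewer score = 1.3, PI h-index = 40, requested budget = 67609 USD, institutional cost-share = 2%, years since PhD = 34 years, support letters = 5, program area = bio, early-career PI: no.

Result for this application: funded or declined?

Atomic conditions:
  IRB approval obtained: no → false
  institution type ∈ {PUI, R2, industry, national-lab}: industry is in the set → true
  years since PhD > 12 years: 34 > 12 is true
  project duration ≥ 23 months: 8 ≥ 23 is false
  support letters = 2: 5 == 2 is false
  mean reviewer score > 2: 1.3 > 2 is false
  mean reviewer score ≥ 2.5: 1.3 ≥ 2.5 is false
  PI h-index ≤ 68: 40 ≤ 68 is true
  program area = bio: bio == bio is true
  requested budget ≥ 1584559 USD: 67609 ≥ 1584559 is false
  NOT early-career PI: no → true
  institutional cost-share < 23%: 2 < 23 is true
Combine:
[1.1.1] exactly-one(false, true, true) = false
[1.1.2.1] false OR false = false
[1.1.2.2] false AND false = false
[1.1.2] false OR false = false
[1.1] false OR false = false
[1] NOT false = true
[2.1.1.3] NOT false = true
[2.1.1] true OR true OR true = true
[2.1.2.1] true OR true = true
[2.1.2] NOT true = false
[2.1] true → false = false
[2] NOT false = true
[root] true AND true = true
Overall: true → funded

Funded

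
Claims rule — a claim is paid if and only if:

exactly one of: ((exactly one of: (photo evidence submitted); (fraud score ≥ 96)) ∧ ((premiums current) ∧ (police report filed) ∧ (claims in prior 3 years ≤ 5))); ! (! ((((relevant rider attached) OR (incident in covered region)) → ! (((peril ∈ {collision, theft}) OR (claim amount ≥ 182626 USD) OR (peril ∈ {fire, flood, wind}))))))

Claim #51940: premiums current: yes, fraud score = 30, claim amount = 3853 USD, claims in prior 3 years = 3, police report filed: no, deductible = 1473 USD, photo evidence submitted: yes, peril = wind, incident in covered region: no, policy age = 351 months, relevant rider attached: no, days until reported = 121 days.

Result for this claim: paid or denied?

Atomic conditions:
  photo evidence submitted: yes → true
  fraud score ≥ 96: 30 ≥ 96 is false
  premiums current: yes → true
  police report filed: no → false
  claims in prior 3 years ≤ 5: 3 ≤ 5 is true
  relevant rider attached: no → false
  incident in covered region: no → false
  peril ∈ {collision, theft}: wind is not in the set → false
  claim amount ≥ 182626 USD: 3853 ≥ 182626 is false
  peril ∈ {fire, flood, wind}: wind is in the set → true
Combine:
[1.1] exactly-one(true, false) = true
[1.2] true AND false AND true = false
[1] true AND false = false
[2.1.1.1] false OR false = false
[2.1.1.2.1] false OR false OR true = true
[2.1.1.2] NOT true = false
[2.1.1] false → false (antecedent false ⇒ implication holds) = true
[2.1] NOT true = false
[2] NOT false = true
[root] exactly-one(false, true) = true
Overall: true → paid

Paid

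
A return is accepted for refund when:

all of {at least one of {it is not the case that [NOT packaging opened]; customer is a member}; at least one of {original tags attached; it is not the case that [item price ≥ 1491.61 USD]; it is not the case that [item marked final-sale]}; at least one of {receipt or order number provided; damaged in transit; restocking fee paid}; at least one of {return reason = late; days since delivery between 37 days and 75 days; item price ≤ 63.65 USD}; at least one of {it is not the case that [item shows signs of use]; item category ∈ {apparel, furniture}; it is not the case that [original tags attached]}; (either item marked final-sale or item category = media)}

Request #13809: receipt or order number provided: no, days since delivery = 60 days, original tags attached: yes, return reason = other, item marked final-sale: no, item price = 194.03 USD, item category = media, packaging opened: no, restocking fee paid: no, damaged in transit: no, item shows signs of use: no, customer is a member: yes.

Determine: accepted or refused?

Refused

Atomic conditions:
  NOT packaging opened: no → true
  customer is a member: yes → true
  original tags attached: yes → true
  item price ≥ 1491.61 USD: 194.03 ≥ 1491.61 is false
  item marked final-sale: no → false
  receipt or order number provided: no → false
  damaged in transit: no → false
  restocking fee paid: no → false
  return reason = late: other == late is false
  days since delivery between 37 days and 75 days: 60 in [37, 75] is true
  item price ≤ 63.65 USD: 194.03 ≤ 63.65 is false
  item shows signs of use: no → false
  item category ∈ {apparel, furniture}: media is not in the set → false
  item category = media: media == media is true
Combine:
[1.1] NOT true = false
[1] false OR true = true
[2.2] NOT false = true
[2.3] NOT false = true
[2] true OR true OR true = true
[3] false OR false OR false = false
[4] false OR true OR false = true
[5.1] NOT false = true
[5.3] NOT true = false
[5] true OR false OR false = true
[6] false OR true = true
[root] true AND true AND false AND true AND true AND true = false
Overall: false → refused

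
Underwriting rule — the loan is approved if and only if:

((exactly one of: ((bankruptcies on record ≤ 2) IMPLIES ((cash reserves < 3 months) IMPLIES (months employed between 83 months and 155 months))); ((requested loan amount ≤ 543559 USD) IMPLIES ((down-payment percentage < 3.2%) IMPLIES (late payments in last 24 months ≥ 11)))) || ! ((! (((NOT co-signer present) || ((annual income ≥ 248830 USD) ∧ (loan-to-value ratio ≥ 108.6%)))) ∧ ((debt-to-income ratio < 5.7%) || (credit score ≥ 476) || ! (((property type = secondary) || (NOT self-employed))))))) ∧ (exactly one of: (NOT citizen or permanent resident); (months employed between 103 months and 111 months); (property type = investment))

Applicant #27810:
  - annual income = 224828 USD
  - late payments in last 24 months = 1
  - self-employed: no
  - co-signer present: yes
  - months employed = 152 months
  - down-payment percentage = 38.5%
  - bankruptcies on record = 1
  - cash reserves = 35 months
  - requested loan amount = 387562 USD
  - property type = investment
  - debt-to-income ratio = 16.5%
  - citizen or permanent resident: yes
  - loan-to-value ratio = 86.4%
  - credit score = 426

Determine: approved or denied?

Atomic conditions:
  bankruptcies on record ≤ 2: 1 ≤ 2 is true
  cash reserves < 3 months: 35 < 3 is false
  months employed between 83 months and 155 months: 152 in [83, 155] is true
  requested loan amount ≤ 543559 USD: 387562 ≤ 543559 is true
  down-payment percentage < 3.2%: 38.5 < 3.2 is false
  late payments in last 24 months ≥ 11: 1 ≥ 11 is false
  NOT co-signer present: yes → false
  annual income ≥ 248830 USD: 224828 ≥ 248830 is false
  loan-to-value ratio ≥ 108.6%: 86.4 ≥ 108.6 is false
  debt-to-income ratio < 5.7%: 16.5 < 5.7 is false
  credit score ≥ 476: 426 ≥ 476 is false
  property type = secondary: investment == secondary is false
  NOT self-employed: no → true
  NOT citizen or permanent resident: yes → false
  months employed between 103 months and 111 months: 152 in [103, 111] is false
  property type = investment: investment == investment is true
Combine:
[1.1.1.2] false → true (antecedent false ⇒ implication holds) = true
[1.1.1] true → true = true
[1.1.2.2] false → false (antecedent false ⇒ implication holds) = true
[1.1.2] true → true = true
[1.1] exactly-one(true, true) = false
[1.2.1.1.1.2] false AND false = false
[1.2.1.1.1] false OR false = false
[1.2.1.1] NOT false = true
[1.2.1.2.3.1] false OR true = true
[1.2.1.2.3] NOT true = false
[1.2.1.2] false OR false OR false = false
[1.2.1] true AND false = false
[1.2] NOT false = true
[1] false OR true = true
[2] exactly-one(false, false, true) = true
[root] true AND true = true
Overall: true → approved

Approved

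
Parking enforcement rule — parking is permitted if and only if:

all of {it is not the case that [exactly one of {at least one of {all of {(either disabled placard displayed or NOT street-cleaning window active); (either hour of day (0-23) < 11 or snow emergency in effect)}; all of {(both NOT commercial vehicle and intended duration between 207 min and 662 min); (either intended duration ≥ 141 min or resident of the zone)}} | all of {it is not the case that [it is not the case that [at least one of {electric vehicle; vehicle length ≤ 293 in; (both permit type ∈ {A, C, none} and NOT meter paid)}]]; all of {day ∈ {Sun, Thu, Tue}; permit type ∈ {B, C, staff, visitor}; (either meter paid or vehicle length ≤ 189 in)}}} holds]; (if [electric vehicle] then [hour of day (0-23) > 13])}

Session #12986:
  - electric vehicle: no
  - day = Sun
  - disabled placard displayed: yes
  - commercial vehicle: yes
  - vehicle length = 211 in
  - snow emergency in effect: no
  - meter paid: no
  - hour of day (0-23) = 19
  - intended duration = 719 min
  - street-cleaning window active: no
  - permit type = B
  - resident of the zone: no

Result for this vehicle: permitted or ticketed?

Atomic conditions:
  disabled placard displayed: yes → true
  NOT street-cleaning window active: no → true
  hour of day (0-23) < 11: 19 < 11 is false
  snow emergency in effect: no → false
  NOT commercial vehicle: yes → false
  intended duration between 207 min and 662 min: 719 in [207, 662] is false
  intended duration ≥ 141 min: 719 ≥ 141 is true
  resident of the zone: no → false
  electric vehicle: no → false
  vehicle length ≤ 293 in: 211 ≤ 293 is true
  permit type ∈ {A, C, none}: B is not in the set → false
  NOT meter paid: no → true
  day ∈ {Sun, Thu, Tue}: Sun is in the set → true
  permit type ∈ {B, C, staff, visitor}: B is in the set → true
  meter paid: no → false
  vehicle length ≤ 189 in: 211 ≤ 189 is false
  hour of day (0-23) > 13: 19 > 13 is true
Combine:
[1.1.1.1.1] true OR true = true
[1.1.1.1.2] false OR false = false
[1.1.1.1] true AND false = false
[1.1.1.2.1] false AND false = false
[1.1.1.2.2] true OR false = true
[1.1.1.2] false AND true = false
[1.1.1] false OR false = false
[1.1.2.1.1.1.3] false AND true = false
[1.1.2.1.1.1] false OR true OR false = true
[1.1.2.1.1] NOT true = false
[1.1.2.1] NOT false = true
[1.1.2.2.3] false OR false = false
[1.1.2.2] true AND true AND false = false
[1.1.2] true AND false = false
[1.1] exactly-one(false, false) = false
[1] NOT false = true
[2] false → true (antecedent false ⇒ implication holds) = true
[root] true AND true = true
Overall: true → permitted

Permitted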